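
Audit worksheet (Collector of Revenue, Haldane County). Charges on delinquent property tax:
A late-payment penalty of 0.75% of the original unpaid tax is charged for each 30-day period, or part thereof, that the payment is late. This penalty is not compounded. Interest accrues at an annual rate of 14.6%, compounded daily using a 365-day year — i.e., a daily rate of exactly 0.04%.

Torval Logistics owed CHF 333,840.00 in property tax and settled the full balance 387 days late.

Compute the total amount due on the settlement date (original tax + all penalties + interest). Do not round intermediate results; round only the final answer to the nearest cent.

CHF 422,270.32

Penalty periods: ⌈387/30⌉ = 13; penalty = 13 × 0.75% × CHF 333,840.00 = CHF 32,549.40
Interest: CHF 333,840.00 × ((1 + 0.0004)^387 − 1) = CHF 333,840.00 × 0.16738832… = CHF 55,880.9166…
Total = CHF 333,840.00 + CHF 32,549.4000 + CHF 55,880.9166… = CHF 422,270.32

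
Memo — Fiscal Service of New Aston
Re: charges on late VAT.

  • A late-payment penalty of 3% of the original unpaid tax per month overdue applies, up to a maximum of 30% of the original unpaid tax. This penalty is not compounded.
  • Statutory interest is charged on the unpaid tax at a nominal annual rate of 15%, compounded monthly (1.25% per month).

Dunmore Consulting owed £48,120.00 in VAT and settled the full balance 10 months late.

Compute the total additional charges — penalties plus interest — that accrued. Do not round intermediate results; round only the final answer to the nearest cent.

Penalty (uncapped): 10 × 3% × £48,120.00 = £14,436.00; cap = 30% × £48,120.00 = £14,436.00 → penalty = £14,436.00
Interest: £48,120.00 × ((1 + 0.0125)^10 − 1) = £48,120.00 × 0.1322708… = £6,364.8723…
Penalties + interest = £14,436.0000 + £6,364.8723… = £20,800.87

£20,800.87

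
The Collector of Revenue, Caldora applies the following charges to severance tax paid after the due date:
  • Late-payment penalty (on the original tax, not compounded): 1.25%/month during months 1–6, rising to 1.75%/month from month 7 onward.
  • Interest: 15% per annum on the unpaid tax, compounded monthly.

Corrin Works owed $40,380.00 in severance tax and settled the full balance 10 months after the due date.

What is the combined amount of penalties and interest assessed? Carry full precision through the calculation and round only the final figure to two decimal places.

Penalty, months 1–6: 6 × 1.25% × $40,380.00 = $3,028.50
Penalty, months 7–10: 4 × 1.75% × $40,380.00 = $2,826.60
Interest (15%/yr ÷ 12 = 1.25%/month): $40,380.00 × ((1 + 0.0125)^10 − 1) = $5,341.0961…
Penalties + interest = $5,855.1000 + $5,341.0961… = $11,196.20

$11,196.20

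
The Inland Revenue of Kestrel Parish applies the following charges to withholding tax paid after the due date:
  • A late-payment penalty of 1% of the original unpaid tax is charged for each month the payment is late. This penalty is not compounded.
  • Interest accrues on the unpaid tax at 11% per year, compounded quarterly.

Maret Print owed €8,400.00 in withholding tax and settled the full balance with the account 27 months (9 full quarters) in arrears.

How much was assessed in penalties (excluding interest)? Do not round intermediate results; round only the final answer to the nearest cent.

Late-payment penalty = 1% × €8,400.00 × 27 mo = €2,268.00

€2,268.00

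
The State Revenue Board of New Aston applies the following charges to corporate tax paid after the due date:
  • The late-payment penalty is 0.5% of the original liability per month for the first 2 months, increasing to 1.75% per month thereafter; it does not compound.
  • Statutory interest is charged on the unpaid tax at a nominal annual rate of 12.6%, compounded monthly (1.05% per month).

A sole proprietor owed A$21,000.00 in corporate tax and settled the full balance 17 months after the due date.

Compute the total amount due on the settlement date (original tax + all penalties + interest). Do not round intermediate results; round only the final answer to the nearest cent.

A$30,803.03

Penalty, months 1–2: 2 × 0.5% × A$21,000.00 = A$210.00
Penalty, months 3–17: 15 × 1.75% × A$21,000.00 = A$5,512.50
Interest: A$21,000.00 × ((1 + 0.0105)^17 − 1) = A$21,000.00 × 0.1943109… = A$4,080.5293…
Total = A$21,000.00 + A$5,722.5000 + A$4,080.5293… = A$30,803.03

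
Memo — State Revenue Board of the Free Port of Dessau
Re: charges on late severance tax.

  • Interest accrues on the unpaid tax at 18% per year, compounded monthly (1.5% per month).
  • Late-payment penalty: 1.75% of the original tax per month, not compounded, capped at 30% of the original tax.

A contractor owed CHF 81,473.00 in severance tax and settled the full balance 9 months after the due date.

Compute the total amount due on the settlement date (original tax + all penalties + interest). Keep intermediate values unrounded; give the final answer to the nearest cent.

Penalty: 9 × 1.75% × CHF 81,473.00 = CHF 12,832.00… (below the 30% cap of CHF 24,441.90)
Interest: CHF 81,473.00 × ((1 + 0.015)^9 − 1) = CHF 81,473.00 × 0.1433900… = CHF 11,682.4115…
Total = CHF 81,473.00 + CHF 12,831.9975 + CHF 11,682.4115… = CHF 105,987.41

CHF 105,987.41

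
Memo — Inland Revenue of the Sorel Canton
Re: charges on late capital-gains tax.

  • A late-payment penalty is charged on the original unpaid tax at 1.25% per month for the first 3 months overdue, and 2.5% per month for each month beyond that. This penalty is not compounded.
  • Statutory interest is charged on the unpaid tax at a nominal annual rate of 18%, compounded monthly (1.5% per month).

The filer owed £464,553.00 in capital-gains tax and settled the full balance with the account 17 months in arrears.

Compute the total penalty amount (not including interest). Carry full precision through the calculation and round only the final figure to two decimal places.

£180,014.29

Penalty, months 1–3: 3 × 1.25% × £464,553.00 = £17,420.74…
Penalty, months 4–17: 14 × 2.5% × £464,553.00 = £162,593.55
Total penalty = £17,420.74… + £162,593.55 = £180,014.29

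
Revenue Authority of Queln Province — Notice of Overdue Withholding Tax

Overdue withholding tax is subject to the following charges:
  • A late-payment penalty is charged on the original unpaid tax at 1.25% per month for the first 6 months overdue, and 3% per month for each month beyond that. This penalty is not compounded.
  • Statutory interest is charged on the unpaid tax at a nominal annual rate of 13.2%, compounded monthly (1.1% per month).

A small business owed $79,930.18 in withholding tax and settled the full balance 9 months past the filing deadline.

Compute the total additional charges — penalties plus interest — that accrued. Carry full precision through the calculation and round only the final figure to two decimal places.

Penalty, months 1–6: 6 × 1.25% × $79,930.18 = $5,994.76…
Penalty, months 7–9: 3 × 3% × $79,930.18 = $7,193.72…
Interest: $79,930.18 × ((1 + 0.011)^9 − 1) = $79,930.18 × 0.1034697… = $8,270.3493…
Penalties + interest = $13,188.4797 + $8,270.3493… = $21,458.83

$21,458.83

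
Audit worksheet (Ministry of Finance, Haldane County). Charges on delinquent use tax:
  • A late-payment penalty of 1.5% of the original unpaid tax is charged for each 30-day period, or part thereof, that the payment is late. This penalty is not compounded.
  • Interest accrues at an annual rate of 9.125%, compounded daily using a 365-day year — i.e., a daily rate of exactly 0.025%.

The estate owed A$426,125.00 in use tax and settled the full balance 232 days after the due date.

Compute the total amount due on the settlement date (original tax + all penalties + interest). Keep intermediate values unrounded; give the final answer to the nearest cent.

A$502,702.78

Penalty periods: ⌈232/30⌉ = 8; penalty = 8 × 1.5% × A$426,125.00 = A$51,135.00
Interest: A$426,125.00 × ((1 + 0.00025)^232 − 1) = A$426,125.00 × 0.05970731… = A$25,442.7792…
Total = A$426,125.00 + A$51,135.0000 + A$25,442.7792… = A$502,702.78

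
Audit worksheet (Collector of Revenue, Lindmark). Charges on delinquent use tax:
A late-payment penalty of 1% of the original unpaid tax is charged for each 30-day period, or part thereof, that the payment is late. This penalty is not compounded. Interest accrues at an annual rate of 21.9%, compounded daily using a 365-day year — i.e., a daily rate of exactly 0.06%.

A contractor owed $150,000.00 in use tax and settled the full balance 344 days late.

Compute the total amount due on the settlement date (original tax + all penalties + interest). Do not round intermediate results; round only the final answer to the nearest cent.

$202,375.31

Penalty periods: ⌈344/30⌉ = 12; penalty = 12 × 1% × $150,000.00 = $18,000.00
Interest: $150,000.00 × ((1 + 0.0006)^344 − 1) = $150,000.00 × 0.22916872… = $34,375.3082…
Total = $150,000.00 + $18,000.0000 + $34,375.3082… = $202,375.31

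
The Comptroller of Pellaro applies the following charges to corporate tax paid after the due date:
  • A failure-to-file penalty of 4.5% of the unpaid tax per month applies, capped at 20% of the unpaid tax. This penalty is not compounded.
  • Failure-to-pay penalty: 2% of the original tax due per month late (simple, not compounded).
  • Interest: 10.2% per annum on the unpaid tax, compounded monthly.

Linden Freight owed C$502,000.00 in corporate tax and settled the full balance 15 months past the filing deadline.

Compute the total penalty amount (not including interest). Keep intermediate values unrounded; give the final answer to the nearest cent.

Failure-to-file: 15 × 4.5% × C$502,000.00 = C$338,850.00, capped at 20% × C$502,000.00 = C$100,400.00
Failure-to-pay penalty: 15 × 2% × C$502,000.00 = C$150,600.00
Total penalty = C$100,400.00 + C$150,600.00 = C$251,000.00

C$251,000.00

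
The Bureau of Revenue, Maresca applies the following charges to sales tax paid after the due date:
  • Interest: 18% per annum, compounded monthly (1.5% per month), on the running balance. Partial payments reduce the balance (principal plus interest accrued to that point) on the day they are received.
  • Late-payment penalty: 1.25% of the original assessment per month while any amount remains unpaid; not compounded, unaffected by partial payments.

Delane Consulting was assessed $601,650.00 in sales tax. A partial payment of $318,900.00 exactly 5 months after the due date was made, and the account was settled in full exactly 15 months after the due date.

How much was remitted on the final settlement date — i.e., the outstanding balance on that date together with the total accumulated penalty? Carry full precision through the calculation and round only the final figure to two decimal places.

$494,915.03

Balance at month 5: $601,650.0000 × (1 + 0.015)^5 = $648,147.9209…
After $318,900.00 payment: $648,147.9209… − $318,900.00 = $329,247.9209…
Balance at month 15: $329,247.9209… × (1 + 0.015)^10 = $382,105.6538…
Penalty: 15 × 1.25% × $601,650.00 = $112,809.38…
Final settlement = outstanding balance + penalty = $382,105.6538… + $112,809.38… = $494,915.03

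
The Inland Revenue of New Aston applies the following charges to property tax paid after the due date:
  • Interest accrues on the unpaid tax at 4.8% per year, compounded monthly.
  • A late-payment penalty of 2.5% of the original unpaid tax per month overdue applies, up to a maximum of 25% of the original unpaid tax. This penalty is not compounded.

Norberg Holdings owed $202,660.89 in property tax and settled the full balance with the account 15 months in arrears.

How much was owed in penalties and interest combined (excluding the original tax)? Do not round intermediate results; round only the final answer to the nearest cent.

$63,171.32

Penalty (uncapped): 15 × 2.5% × $202,660.89 = $75,997.83…; cap = 25% × $202,660.89 = $50,665.22… → penalty = $50,665.22…
Interest (4.8%/yr ÷ 12 = 0.4%/month): $202,660.89 × ((1 + 0.004)^15 − 1) = $12,506.0966…
Penalties + interest = $50,665.2225 + $12,506.0966… = $63,171.32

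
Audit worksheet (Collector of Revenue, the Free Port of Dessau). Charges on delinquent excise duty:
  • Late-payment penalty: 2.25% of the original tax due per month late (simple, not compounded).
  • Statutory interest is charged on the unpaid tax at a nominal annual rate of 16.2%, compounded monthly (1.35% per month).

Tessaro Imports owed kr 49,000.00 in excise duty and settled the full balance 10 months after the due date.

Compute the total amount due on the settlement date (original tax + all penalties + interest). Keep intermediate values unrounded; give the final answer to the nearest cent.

kr 67,056.68

Late-payment penalty: 10 × 2.25% × kr 49,000.00 = kr 11,025.00
Interest: kr 49,000.00 × ((1 + 0.0135)^10 − 1) = kr 49,000.00 × 0.1435036… = kr 7,031.6756…
Total = kr 49,000.00 + kr 11,025.0000 + kr 7,031.6756… = kr 67,056.68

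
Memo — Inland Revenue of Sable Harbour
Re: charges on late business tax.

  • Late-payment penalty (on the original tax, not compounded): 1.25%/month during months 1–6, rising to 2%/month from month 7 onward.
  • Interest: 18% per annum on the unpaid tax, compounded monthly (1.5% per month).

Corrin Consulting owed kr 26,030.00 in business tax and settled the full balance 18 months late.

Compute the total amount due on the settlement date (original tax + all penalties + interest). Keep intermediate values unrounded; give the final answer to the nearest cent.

kr 42,229.53

Penalty, months 1–6: 6 × 1.25% × kr 26,030.00 = kr 1,952.25
Penalty, months 7–18: 12 × 2% × kr 26,030.00 = kr 6,247.20
Interest: kr 26,030.00 × ((1 + 0.015)^18 − 1) = kr 26,030.00 × 0.3073406… = kr 8,000.0768…
Total = kr 26,030.00 + kr 8,199.4500 + kr 8,000.0768… = kr 42,229.53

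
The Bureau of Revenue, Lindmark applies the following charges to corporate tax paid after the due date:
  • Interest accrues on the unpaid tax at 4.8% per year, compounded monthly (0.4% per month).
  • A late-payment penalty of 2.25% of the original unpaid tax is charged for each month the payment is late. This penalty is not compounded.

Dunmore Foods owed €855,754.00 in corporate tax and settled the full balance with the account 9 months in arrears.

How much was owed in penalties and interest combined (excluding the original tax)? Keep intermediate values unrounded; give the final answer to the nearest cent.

Late-payment penalty = 2.25% × €855,754.00 × 9 mo = €173,290.19…
Interest: €855,754.00 × ((1 + 0.004)^9 − 1) = €855,754.00 × 0.0365814… = €31,304.6866…
Penalties + interest = €173,290.1850 + €31,304.6866… = €204,594.87

€204,594.87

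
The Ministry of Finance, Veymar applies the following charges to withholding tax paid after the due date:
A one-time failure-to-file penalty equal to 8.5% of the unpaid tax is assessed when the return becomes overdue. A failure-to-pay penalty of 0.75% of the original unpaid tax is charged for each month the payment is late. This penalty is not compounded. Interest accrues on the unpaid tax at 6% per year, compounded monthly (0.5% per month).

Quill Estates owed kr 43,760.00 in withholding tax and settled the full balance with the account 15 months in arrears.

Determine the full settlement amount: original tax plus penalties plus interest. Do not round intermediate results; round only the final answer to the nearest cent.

Failure-to-file penalty: 8.5% × kr 43,760.00 = kr 3,719.60
Failure-to-pay penalty = 0.75% × kr 43,760.00 × 15 mo = kr 4,923.00
Interest: kr 43,760.00 × ((1 + 0.005)^15 − 1) = kr 43,760.00 × 0.0776827… = kr 3,399.3966…
Total = kr 43,760.00 + kr 8,642.6000 + kr 3,399.3966… = kr 55,802.00

kr 55,802.00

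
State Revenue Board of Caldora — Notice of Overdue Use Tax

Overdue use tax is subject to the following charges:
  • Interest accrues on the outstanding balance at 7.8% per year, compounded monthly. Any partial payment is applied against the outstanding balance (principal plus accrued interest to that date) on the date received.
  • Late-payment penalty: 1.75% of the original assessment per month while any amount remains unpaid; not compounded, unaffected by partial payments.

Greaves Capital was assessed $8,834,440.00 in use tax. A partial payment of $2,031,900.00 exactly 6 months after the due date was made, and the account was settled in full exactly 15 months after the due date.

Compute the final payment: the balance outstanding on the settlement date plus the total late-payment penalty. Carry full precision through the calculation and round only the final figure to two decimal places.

$9,901,251.92

Monthly rate = 7.8% ÷ 12 = 0.65%
Balance at month 6: $8,834,440.0000 × (1 + 0.0065)^6 = $9,184,630.7467…
After $2,031,900.00 payment: $9,184,630.7467… − $2,031,900.00 = $7,152,730.7467…
Balance at month 15: $7,152,730.7467… × (1 + 0.0065)^9 = $7,582,211.4209…
Penalty: 15 × 1.75% × $8,834,440.00 = $2,319,040.50
Final settlement = outstanding balance + penalty = $7,582,211.4209… + $2,319,040.50 = $9,901,251.92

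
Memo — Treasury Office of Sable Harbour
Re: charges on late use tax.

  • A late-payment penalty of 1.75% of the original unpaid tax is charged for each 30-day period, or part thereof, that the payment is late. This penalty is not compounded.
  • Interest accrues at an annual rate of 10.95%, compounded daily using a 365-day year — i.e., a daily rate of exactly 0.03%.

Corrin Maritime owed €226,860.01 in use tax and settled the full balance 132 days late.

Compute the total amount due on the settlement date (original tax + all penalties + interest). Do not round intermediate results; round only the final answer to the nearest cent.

Penalty periods: ⌈132/30⌉ = 5; penalty = 5 × 1.75% × €226,860.01 = €19,850.25…
Interest: €226,860.01 × ((1 + 0.0003)^132 − 1) = €226,860.01 × 0.04038835… = €9,162.5025…
Total = €226,860.01 + €19,850.2509… + €9,162.5025… = €255,872.76

€255,872.76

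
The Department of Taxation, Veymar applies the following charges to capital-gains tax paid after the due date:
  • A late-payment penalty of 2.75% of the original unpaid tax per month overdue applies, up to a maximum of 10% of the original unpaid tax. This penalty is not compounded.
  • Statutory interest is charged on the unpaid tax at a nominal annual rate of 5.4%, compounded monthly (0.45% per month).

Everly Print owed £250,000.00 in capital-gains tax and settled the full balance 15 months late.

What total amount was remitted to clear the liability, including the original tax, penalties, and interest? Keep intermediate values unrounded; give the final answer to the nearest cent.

Penalty (uncapped): 15 × 2.75% × £250,000.00 = £103,125.00; cap = 10% × £250,000.00 = £25,000.00 → penalty = £25,000.00
Interest: £250,000.00 × ((1 + 0.0045)^15 − 1) = £250,000.00 × 0.0696683… = £17,417.0693…
Total = £250,000.00 + £25,000.0000 + £17,417.0693… = £292,417.07

£292,417.07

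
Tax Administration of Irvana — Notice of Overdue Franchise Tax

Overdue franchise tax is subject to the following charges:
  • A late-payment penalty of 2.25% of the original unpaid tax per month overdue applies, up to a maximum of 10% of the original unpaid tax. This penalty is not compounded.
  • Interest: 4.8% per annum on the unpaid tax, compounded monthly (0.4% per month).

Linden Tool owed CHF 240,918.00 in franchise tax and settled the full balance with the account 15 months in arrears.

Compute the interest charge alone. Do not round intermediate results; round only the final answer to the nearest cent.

CHF 14,866.92

Interest: CHF 240,918.00 × ((1 + 0.004)^15 − 1) = CHF 240,918.00 × 0.0617095… = CHF 14,866.9227…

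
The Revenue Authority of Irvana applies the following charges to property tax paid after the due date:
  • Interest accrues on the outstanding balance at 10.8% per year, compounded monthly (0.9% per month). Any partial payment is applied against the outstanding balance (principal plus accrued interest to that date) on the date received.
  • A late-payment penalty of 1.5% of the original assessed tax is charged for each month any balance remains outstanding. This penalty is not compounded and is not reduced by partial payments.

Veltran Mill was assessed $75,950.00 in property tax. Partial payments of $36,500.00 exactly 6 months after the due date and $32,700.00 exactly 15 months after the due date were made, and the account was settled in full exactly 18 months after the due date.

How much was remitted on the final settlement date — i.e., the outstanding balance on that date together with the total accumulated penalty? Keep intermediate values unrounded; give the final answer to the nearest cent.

Balance at month 6: $75,950.0000 × (1 + 0.009)^6 = $80,144.6941…
After $36,500.00 payment: $80,144.6941… − $36,500.00 = $43,644.6941…
Balance at month 15: $43,644.6941… × (1 + 0.009)^9 = $47,309.8913…
After $32,700.00 payment: $47,309.8913… − $32,700.00 = $14,609.8913…
Balance at month 18: $14,609.8913… × (1 + 0.009)^3 = $15,007.9192…
Penalty: 18 × 1.5% × $75,950.00 = $20,506.50
Final settlement = outstanding balance + penalty = $15,007.9192… + $20,506.50 = $35,514.42

$35,514.42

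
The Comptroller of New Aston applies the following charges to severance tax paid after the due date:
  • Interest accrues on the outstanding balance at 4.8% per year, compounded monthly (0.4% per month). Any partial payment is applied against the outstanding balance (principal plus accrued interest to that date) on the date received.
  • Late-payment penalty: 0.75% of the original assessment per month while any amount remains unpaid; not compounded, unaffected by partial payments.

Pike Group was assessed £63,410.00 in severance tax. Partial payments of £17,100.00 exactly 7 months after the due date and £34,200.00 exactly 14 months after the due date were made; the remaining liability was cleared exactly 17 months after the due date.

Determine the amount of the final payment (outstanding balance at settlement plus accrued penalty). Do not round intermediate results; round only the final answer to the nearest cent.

Balance at month 7: £63,410.0000 × (1 + 0.004)^7 = £65,206.9284…
After £17,100.00 payment: £65,206.9284… − £17,100.00 = £48,106.9284…
Balance at month 14: £48,106.9284… × (1 + 0.004)^7 = £49,470.1945…
After £34,200.00 payment: £49,470.1945… − £34,200.00 = £15,270.1945…
Balance at month 17: £15,270.1945… × (1 + 0.004)^3 = £15,454.1708…
Penalty: 17 × 0.75% × £63,410.00 = £8,084.78…
Final settlement = outstanding balance + penalty = £15,454.1708… + £8,084.78… = £23,538.95

£23,538.95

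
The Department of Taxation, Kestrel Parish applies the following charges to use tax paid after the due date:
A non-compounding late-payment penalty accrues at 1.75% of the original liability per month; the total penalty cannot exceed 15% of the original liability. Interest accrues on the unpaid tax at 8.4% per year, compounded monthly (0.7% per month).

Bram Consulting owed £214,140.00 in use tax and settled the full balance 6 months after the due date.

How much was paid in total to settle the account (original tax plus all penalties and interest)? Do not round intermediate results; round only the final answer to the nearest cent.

Penalty: 6 × 1.75% × £214,140.00 = £22,484.70 (below the 15% cap of £32,121.00)
Interest: £214,140.00 × ((1 + 0.007)^6 − 1) = £214,140.00 × 0.0427419… = £9,152.7496…
Total = £214,140.00 + £22,484.7000 + £9,152.7496… = £245,777.45

£245,777.45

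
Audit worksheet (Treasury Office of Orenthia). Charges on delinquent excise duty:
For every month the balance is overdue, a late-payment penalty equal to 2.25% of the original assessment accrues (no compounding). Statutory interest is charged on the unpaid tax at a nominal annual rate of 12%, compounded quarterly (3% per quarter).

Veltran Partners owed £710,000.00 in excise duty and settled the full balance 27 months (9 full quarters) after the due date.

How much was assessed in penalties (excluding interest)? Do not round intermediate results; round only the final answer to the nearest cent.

Late-payment penalty: 27 × 2.25% × £710,000.00 = £431,325.00

£431,325.00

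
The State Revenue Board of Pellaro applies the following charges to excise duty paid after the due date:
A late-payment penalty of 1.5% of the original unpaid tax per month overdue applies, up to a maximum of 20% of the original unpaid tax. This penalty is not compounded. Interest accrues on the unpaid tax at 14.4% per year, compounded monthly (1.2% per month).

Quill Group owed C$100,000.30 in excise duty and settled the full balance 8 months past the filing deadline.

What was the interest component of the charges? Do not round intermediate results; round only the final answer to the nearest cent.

C$10,013.05

Interest: C$100,000.30 × ((1 + 0.012)^8 − 1) = C$100,000.30 × 0.1001302… = C$10,013.0534…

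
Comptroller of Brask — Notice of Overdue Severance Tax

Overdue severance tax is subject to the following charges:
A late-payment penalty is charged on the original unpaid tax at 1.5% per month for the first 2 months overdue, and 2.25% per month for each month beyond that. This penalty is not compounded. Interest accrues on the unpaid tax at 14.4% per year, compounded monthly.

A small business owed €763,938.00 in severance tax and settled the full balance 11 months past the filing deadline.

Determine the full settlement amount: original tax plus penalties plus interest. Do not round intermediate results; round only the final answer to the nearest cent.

€1,048,666.92

Penalty, months 1–2: 2 × 1.5% × €763,938.00 = €22,918.14
Penalty, months 3–11: 9 × 2.25% × €763,938.00 = €154,697.45…
Interest (14.4%/yr ÷ 12 = 1.2%/month): €763,938.00 × ((1 + 0.012)^11 − 1) = €107,113.3354…
Total = €763,938.00 + €177,615.5850 + €107,113.3354… = €1,048,666.92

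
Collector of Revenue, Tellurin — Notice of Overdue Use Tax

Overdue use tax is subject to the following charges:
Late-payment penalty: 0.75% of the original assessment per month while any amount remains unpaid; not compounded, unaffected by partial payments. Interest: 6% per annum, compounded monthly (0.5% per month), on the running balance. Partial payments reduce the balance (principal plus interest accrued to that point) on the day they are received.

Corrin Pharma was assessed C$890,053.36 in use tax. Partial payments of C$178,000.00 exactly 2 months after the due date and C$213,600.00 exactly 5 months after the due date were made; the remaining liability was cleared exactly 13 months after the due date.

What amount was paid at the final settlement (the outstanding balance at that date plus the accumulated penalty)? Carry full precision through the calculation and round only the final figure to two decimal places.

Balance at month 2: C$890,053.3600 × (1 + 0.005)^2 = C$898,976.1449…
After C$178,000.00 payment: C$898,976.1449… − C$178,000.00 = C$720,976.1449…
Balance at month 5: C$720,976.1449… × (1 + 0.005)^3 = C$731,844.9504…
After C$213,600.00 payment: C$731,844.9504… − C$213,600.00 = C$518,244.9504…
Balance at month 13: C$518,244.9504… × (1 + 0.005)^8 = C$539,341.1704…
Penalty: 13 × 0.75% × C$890,053.36 = C$86,780.20…
Final settlement = outstanding balance + penalty = C$539,341.1704… + C$86,780.20… = C$626,121.37

C$626,121.37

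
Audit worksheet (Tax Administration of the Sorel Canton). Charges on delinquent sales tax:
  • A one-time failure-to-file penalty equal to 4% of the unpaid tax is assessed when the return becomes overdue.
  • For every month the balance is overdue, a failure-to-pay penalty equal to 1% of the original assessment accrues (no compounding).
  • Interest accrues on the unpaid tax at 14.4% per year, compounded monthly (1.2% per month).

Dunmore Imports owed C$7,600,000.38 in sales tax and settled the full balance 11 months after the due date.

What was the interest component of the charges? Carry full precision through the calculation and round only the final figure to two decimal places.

C$1,065,611.86

Interest: C$7,600,000.38 × ((1 + 0.012)^11 − 1) = C$7,600,000.38 × 0.1402121… = C$1,065,611.8554…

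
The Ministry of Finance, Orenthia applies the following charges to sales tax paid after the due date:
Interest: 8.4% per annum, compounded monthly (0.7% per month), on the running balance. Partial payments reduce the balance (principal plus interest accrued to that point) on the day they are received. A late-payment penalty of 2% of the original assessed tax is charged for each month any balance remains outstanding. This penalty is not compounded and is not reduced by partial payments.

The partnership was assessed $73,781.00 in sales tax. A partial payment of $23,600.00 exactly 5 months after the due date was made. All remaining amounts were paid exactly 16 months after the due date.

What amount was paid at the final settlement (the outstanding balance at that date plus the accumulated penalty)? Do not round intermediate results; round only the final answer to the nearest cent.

Balance at month 5: $73,781.0000 × (1 + 0.007)^5 = $76,399.7416…
After $23,600.00 payment: $76,399.7416… − $23,600.00 = $52,799.7416…
Balance at month 16: $52,799.7416… × (1 + 0.007)^11 = $57,010.6475…
Penalty: 16 × 2% × $73,781.00 = $23,609.92
Final settlement = outstanding balance + penalty = $57,010.6475… + $23,609.92 = $80,620.57

$80,620.57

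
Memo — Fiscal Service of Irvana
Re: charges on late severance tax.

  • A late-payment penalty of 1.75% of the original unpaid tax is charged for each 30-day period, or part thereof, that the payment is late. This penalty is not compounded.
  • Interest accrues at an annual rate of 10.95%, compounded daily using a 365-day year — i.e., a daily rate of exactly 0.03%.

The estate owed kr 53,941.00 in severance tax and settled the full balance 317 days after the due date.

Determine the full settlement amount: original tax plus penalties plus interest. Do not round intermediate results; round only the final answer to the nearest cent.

Penalty periods: ⌈317/30⌉ = 11; penalty = 11 × 1.75% × kr 53,941.00 = kr 10,383.64…
Interest: kr 53,941.00 × ((1 + 0.0003)^317 − 1) = kr 53,941.00 × 0.09975314… = kr 5,380.7842…
Total = kr 53,941.00 + kr 10,383.6425 + kr 5,380.7842… = kr 69,705.43

kr 69,705.43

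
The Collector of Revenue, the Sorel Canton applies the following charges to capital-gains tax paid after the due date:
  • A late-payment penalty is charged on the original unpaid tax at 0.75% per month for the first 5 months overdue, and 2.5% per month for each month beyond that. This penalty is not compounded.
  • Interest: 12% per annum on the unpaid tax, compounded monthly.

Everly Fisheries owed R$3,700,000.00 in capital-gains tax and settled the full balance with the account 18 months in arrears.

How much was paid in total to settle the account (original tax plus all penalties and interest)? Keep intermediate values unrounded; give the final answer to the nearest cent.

Penalty, months 1–5: 5 × 0.75% × R$3,700,000.00 = R$138,750.00
Penalty, months 6–18: 13 × 2.5% × R$3,700,000.00 = R$1,202,500.00
Interest (12%/yr ÷ 12 = 1%/month): R$3,700,000.00 × ((1 + 0.01)^18 − 1) = R$725,745.6600…
Total = R$3,700,000.00 + R$1,341,250.0000 + R$725,745.6600… = R$5,766,995.66

R$5,766,995.66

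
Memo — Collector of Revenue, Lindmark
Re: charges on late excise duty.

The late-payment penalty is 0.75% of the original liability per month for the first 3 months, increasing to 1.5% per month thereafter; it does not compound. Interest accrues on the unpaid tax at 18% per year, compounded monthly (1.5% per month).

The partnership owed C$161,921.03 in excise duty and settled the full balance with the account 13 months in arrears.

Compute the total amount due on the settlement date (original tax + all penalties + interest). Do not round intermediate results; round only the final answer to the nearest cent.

Penalty, months 1–3: 3 × 0.75% × C$161,921.03 = C$3,643.22…
Penalty, months 4–13: 10 × 1.5% × C$161,921.03 = C$24,288.15…
Interest: C$161,921.03 × ((1 + 0.015)^13 − 1) = C$161,921.03 × 0.2135524… = C$34,578.6317…
Total = C$161,921.03 + C$27,931.3777… + C$34,578.6317… = C$224,431.04

C$224,431.04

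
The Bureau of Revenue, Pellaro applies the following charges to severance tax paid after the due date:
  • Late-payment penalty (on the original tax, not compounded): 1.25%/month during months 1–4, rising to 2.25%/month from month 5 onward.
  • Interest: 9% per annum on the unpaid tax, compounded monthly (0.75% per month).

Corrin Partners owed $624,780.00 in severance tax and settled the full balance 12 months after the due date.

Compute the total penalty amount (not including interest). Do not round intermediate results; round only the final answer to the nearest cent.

Penalty, months 1–4: 4 × 1.25% × $624,780.00 = $31,239.00
Penalty, months 5–12: 8 × 2.25% × $624,780.00 = $112,460.40
Total penalty = $31,239.00 + $112,460.40 = $143,699.40

$143,699.40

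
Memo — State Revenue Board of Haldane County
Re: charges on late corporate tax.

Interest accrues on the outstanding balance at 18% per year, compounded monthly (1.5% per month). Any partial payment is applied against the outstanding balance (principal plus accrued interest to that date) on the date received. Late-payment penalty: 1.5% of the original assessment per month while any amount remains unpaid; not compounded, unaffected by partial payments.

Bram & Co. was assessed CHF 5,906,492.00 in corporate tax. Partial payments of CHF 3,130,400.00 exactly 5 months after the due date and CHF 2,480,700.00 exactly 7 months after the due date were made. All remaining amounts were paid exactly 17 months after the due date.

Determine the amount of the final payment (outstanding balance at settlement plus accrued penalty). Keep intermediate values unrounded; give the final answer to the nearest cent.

CHF 2,492,120.49

Balance at month 5: CHF 5,906,492.0000 × (1 + 0.015)^5 = CHF 6,362,969.3507…
After CHF 3,130,400.00 payment: CHF 6,362,969.3507… − CHF 3,130,400.00 = CHF 3,232,569.3507…
Balance at month 7: CHF 3,232,569.3507… × (1 + 0.015)^2 = CHF 3,330,273.7593…
After CHF 2,480,700.00 payment: CHF 3,330,273.7593… − CHF 2,480,700.00 = CHF 849,573.7593…
Balance at month 17: CHF 849,573.7593… × (1 + 0.015)^10 = CHF 985,965.0315…
Penalty: 17 × 1.5% × CHF 5,906,492.00 = CHF 1,506,155.46
Final settlement = outstanding balance + penalty = CHF 985,965.0315… + CHF 1,506,155.46 = CHF 2,492,120.49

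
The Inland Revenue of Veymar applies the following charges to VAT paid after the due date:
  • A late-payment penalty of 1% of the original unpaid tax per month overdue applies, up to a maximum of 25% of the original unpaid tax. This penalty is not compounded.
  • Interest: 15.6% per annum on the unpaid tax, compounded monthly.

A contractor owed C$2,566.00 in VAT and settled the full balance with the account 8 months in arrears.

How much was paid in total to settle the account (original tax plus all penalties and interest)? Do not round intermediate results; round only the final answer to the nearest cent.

C$3,050.61

Penalty: 8 × 1% × C$2,566.00 = C$205.28 (below the 25% cap of C$641.50)
Interest (15.6%/yr ÷ 12 = 1.3%/month): C$2,566.00 × ((1 + 0.013)^8 − 1) = C$279.3272…
Total = C$2,566.00 + C$205.2800 + C$279.3272… = C$3,050.61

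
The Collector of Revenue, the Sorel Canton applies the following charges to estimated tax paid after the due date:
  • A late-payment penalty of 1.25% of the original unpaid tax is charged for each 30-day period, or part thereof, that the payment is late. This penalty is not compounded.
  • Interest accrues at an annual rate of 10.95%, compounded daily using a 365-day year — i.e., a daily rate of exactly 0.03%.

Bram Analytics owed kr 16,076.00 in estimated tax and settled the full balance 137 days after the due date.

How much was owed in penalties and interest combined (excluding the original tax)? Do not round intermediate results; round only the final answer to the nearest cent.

Penalty periods: ⌈137/30⌉ = 5; penalty = 5 × 1.25% × kr 16,076.00 = kr 1,004.75
Interest: kr 16,076.00 × ((1 + 0.0003)^137 − 1) = kr 16,076.00 × 0.04194987… = kr 674.3862…
Penalties + interest = kr 1,004.7500 + kr 674.3862… = kr 1,679.14

kr 1,679.14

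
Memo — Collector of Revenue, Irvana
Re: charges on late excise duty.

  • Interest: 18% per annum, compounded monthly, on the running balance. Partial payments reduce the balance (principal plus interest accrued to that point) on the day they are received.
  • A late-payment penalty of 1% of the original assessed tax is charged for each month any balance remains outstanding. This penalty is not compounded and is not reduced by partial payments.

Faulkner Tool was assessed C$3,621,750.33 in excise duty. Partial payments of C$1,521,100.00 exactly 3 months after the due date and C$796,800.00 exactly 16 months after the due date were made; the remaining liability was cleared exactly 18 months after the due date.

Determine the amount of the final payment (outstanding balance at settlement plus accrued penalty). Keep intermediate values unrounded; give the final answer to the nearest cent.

Monthly rate = 18% ÷ 12 = 1.5%
Balance at month 3: C$3,621,750.3300 × (1 + 0.015)^3 = C$3,787,185.9997…
After C$1,521,100.00 payment: C$3,787,185.9997… − C$1,521,100.00 = C$2,266,085.9997…
Balance at month 16: C$2,266,085.9997… × (1 + 0.015)^13 = C$2,750,014.2034…
After C$796,800.00 payment: C$2,750,014.2034… − C$796,800.00 = C$1,953,214.2034…
Balance at month 18: C$1,953,214.2034… × (1 + 0.015)^2 = C$2,012,250.1027…
Penalty: 18 × 1% × C$3,621,750.33 = C$651,915.06…
Final settlement = outstanding balance + penalty = C$2,012,250.1027… + C$651,915.06… = C$2,664,165.16

C$2,664,165.16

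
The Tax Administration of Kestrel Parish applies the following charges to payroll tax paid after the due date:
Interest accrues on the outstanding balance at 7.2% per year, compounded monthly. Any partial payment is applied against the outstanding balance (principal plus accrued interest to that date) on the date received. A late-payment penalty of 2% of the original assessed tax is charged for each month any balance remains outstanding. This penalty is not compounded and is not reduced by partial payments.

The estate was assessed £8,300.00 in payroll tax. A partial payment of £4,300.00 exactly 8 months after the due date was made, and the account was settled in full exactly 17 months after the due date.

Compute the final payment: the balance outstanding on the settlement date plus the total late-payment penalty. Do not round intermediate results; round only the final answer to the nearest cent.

Monthly rate = 7.2% ÷ 12 = 0.6%
Balance at month 8: £8,300.0000 × (1 + 0.006)^8 = £8,706.8676…
After £4,300.00 payment: £8,706.8676… − £4,300.00 = £4,406.8676…
Balance at month 17: £4,406.8676… × (1 + 0.006)^9 = £4,650.6304…
Penalty: 17 × 2% × £8,300.00 = £2,822.00
Final settlement = outstanding balance + penalty = £4,650.6304… + £2,822.00 = £7,472.63

£7,472.63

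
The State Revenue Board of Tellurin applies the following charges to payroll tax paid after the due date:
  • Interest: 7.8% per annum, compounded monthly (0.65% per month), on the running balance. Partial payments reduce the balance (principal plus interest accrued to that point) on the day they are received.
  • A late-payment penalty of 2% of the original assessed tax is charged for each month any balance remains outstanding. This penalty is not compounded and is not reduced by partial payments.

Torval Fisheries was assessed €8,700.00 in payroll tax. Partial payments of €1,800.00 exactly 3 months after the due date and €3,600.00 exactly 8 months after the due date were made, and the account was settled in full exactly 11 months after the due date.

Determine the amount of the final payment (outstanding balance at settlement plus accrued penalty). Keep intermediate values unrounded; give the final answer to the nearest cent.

Balance at month 3: €8,700.0000 × (1 + 0.0065)^3 = €8,870.7551…
After €1,800.00 payment: €8,870.7551… − €1,800.00 = €7,070.7551…
Balance at month 8: €7,070.7551… × (1 + 0.0065)^5 = €7,303.5615…
After €3,600.00 payment: €7,303.5615… − €3,600.00 = €3,703.5615…
Balance at month 11: €3,703.5615… × (1 + 0.0065)^3 = €3,776.2514…
Penalty: 11 × 2% × €8,700.00 = €1,914.00
Final settlement = outstanding balance + penalty = €3,776.2514… + €1,914.00 = €5,690.25

€5,690.25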